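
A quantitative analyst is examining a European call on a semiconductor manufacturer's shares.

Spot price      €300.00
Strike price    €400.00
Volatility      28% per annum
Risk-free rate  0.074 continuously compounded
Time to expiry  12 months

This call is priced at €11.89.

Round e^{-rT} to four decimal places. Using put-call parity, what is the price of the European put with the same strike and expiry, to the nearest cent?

exp(−rT) = exp(−0.074·1) = 0.9287
Put-call parity: C − P = S − K·e^(−rT) = 300 − 400·0.9287 = 300 − 371.4800 = -71.4800
P = C − (C − P) = 11.89 − (-71.4800) = 83.3700

€83.37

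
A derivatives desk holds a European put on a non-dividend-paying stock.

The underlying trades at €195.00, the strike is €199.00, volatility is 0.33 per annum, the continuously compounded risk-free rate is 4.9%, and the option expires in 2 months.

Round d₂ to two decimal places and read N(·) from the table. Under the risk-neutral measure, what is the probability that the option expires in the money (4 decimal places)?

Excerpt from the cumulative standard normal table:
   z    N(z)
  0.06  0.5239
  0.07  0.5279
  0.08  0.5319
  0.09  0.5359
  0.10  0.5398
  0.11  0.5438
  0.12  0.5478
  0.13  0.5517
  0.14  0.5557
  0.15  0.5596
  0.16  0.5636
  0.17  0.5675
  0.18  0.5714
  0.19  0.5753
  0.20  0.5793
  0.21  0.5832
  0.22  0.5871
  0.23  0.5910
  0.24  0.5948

0.5636

σ√T = 0.33 × 0.4082 = 0.1347
d₁ = [ln(195/199) + (0.049 + 0.33²/2)·0.1667] / 0.1347 = [-0.0203 + 0.0172] / 0.1347 = -0.0227 which rounds to -0.02
d₂ = d₁ − σ√T = -0.0227 − 0.1347 = -0.1575 which rounds to -0.16
Risk-neutral Pr[S_T < K] = N(−d₂) = N(0.16) = 0.5636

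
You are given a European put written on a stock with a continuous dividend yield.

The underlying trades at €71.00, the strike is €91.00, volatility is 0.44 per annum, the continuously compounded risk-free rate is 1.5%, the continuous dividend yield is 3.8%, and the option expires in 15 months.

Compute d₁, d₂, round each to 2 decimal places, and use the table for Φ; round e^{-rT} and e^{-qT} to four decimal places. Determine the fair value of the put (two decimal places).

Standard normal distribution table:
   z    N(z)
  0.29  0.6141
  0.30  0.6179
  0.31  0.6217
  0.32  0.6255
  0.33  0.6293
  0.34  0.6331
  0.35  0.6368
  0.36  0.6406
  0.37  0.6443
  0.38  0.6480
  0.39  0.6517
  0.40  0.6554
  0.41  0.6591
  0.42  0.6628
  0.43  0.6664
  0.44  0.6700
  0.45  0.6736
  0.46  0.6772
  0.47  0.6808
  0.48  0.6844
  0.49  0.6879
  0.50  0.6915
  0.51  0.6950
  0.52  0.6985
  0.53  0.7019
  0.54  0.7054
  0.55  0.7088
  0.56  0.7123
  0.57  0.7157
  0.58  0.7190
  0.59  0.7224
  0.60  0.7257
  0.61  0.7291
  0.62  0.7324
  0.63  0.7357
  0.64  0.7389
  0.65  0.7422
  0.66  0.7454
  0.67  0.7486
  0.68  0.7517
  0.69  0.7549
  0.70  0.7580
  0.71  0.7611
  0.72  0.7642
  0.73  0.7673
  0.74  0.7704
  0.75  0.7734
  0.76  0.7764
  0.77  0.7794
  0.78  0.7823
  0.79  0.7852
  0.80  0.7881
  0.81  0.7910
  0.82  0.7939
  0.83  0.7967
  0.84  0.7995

σ√T = 0.44·√1.25 = 0.4919
d₁ = [ln(71/91) + (0.015 − 0.038 + 0.44²/2)·1.25] / 0.4919 = [-0.2482 + 0.0922] / 0.4919 = -0.3170 which rounds to -0.32
d₂ = d₁ − σ√T = -0.3170 − 0.4919 = -0.8089 which rounds to -0.81
exp(−qT) = exp(−0.038·1.25) = 0.9536;  exp(−rT) = exp(−0.015·1.25) = 0.9814
P = 91·0.9814·N(0.81) − 71·0.9536·N(0.32) = 91·0.9814·0.7910 − 71·0.9536·0.6255 = 70.6422 − 42.3499 = 28.2923

€28.29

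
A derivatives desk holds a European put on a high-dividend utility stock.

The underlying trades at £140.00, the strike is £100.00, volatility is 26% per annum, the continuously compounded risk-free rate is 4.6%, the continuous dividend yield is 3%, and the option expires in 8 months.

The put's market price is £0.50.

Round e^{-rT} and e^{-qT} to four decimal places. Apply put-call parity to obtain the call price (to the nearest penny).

exp(−qT) = exp(−0.03·0.6667) = 0.9802;  exp(−rT) = exp(−0.046·0.6667) = 0.9698
Put-call parity: C − P = S·e^(−qT) − K·e^(−rT) = 140·0.9802 − 100·0.9698 = 137.2280 − 96.9800 = 40.2480
C = P + (C − P) = 0.50 + (40.2480) = 40.7480

£40.75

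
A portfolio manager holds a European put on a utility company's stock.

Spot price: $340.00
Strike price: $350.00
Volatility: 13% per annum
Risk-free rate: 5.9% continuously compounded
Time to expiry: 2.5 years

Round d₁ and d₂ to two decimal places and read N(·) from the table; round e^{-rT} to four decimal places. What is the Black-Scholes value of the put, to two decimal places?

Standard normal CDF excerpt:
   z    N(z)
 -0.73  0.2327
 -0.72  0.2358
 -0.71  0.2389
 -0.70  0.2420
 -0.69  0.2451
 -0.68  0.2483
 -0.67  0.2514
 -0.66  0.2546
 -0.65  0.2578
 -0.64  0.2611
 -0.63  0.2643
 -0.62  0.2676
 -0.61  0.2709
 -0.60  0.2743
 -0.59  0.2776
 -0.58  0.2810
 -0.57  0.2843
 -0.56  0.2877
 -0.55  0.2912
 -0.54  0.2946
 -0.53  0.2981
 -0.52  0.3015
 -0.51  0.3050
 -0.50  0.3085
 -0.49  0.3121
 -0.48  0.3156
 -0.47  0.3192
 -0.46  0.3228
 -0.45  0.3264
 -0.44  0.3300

σ√T = 0.13 × 1.5811 = 0.2055
ln(S/K) + (r + σ²/2)T = ln(340/350) + (0.059 + 0.13²/2)·2.5 = -0.0290 + 0.1686 = 0.1396
d₁ = 0.1396 / 0.2055 = 0.6793 → 0.68
d₂ = d₁ − σ√T = 0.6793 − 0.2055 = 0.4738 → 0.47
e^(−rT) = e^(−0.059·2.5) = 0.8629
N(−d₂) = N(-0.47) = 0.3192;  N(−d₁) = N(-0.68) = 0.2483
P = 350·0.8629·0.3192 − 340·0.2483 = 96.4032 − 84.4220 = 11.9812

$11.98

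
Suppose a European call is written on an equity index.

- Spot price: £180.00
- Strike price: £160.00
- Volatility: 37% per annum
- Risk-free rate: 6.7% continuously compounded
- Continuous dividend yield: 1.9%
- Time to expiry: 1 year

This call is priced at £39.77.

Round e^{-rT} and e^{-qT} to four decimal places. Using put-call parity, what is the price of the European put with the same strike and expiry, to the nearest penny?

e^(−qT) = e^(−0.019·1) = 0.9812;  e^(−rT) = e^(−0.067·1) = 0.9352
Put-call parity: C − P = S·e^(−qT) − K·e^(−rT) = 180·0.9812 − 160·0.9352 = 176.6160 − 149.6320 = 26.9840
P = C − (C − P) = 39.77 − (26.9840) = 12.7860

£12.79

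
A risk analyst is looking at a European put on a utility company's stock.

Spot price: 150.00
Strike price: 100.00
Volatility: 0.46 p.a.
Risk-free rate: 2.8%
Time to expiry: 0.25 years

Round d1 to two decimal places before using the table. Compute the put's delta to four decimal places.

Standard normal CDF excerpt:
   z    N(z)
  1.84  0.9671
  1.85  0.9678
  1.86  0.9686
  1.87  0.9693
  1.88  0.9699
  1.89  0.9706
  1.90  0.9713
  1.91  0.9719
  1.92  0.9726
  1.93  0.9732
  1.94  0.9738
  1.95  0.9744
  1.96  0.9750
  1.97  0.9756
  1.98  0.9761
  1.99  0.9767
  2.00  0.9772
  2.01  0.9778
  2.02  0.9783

-0.0281

T = 0.25;  σ√T = 0.2300
d₁ = [ln(150/100) + (0.028 + ½·0.46²)·0.25] / (σ√T) = (0.4055 + 0.0335) / 0.2300 = 1.9083 ⇒ 1.91
N(d₁) = N(1.91) = 0.9719
Δ_put = N(d₁) − 1 = 0.9719 − 1 = -0.0281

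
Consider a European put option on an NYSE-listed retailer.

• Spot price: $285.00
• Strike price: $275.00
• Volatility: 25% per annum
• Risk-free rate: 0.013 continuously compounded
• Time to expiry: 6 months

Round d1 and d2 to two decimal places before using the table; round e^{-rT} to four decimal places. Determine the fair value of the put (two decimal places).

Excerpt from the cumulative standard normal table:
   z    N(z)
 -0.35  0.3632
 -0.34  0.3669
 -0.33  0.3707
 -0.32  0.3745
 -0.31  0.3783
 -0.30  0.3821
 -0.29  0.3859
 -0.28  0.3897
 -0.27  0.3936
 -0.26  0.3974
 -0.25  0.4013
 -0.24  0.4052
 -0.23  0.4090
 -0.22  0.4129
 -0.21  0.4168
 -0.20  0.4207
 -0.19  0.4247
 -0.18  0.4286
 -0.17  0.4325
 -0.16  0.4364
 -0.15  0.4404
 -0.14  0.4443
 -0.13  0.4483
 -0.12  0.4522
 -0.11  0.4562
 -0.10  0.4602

$14.67

σ√T = 0.25·√0.5 = 0.1768
d₁ = [ln(285/275) + (0.013 + 0.25²/2)·0.5] / 0.1768 = [0.0357 + 0.0221] / 0.1768 = 0.3272 ⇒ 0.33
d₂ = d₁ − σ√T = 0.3272 − 0.1768 = 0.1504 ⇒ 0.15
e^(−rT) = e^(−0.013·0.5) = 0.9935
N(−d₂) = N(-0.15) = 0.4404;  N(−d₁) = N(-0.33) = 0.3707
P = 275·0.9935·0.4404 − 285·0.3707 = 120.3228 − 105.6495 = 14.6733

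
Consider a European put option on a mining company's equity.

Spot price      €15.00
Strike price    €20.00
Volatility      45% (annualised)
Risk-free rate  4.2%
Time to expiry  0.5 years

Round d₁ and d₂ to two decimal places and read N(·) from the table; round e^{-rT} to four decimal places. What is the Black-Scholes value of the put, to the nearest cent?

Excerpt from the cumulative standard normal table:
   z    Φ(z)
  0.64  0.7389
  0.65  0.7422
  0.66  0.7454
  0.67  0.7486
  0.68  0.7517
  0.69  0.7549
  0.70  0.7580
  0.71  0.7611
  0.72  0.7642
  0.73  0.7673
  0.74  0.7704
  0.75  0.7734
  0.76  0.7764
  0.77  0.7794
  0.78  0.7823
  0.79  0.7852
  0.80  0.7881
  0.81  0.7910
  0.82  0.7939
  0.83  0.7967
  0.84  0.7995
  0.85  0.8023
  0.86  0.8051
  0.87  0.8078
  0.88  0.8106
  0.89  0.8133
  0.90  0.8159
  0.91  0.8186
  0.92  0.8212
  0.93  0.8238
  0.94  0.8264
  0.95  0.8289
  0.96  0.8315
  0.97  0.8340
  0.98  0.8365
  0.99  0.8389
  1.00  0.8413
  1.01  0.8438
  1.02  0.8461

€5.20

σ√T = 0.45 × 0.7071 = 0.3182
d₁ = [ln(15/20) + (0.042 + 0.45²/2)·0.5] / 0.3182 = [-0.2877 + 0.0716] / 0.3182 = -0.6790 which rounds to -0.68
d₂ = d₁ − σ√T = -0.6790 − 0.3182 = -0.9972 which rounds to -1.00
exp(−rT) = exp(−0.042·0.5) = 0.9792
N(−d₂) = N(1.00) = 0.8413;  N(−d₁) = N(0.68) = 0.7517
P = 20·0.9792·0.8413 − 15·0.7517 = 16.4760 − 11.2755 = 5.2005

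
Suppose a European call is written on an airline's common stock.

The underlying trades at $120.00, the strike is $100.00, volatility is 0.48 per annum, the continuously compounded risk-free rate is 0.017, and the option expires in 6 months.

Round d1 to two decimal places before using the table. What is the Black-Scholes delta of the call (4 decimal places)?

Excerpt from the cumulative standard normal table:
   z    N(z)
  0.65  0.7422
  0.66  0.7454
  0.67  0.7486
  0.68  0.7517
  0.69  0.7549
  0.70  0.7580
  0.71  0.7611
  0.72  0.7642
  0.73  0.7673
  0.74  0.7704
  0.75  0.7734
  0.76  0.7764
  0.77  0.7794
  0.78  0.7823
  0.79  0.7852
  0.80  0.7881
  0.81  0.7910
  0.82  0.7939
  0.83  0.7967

σ√T = 0.48·√0.5 = 0.3394
d₁ = [ln(120/100) + (0.017 + 0.48²/2)·0.5] / 0.3394 = [0.1823 + 0.0661] / 0.3394 = 0.7319 ⇒ 0.73
N(d₁) = N(0.73) = 0.7673
Δ_call = N(d₁) = 0.7673

0.7673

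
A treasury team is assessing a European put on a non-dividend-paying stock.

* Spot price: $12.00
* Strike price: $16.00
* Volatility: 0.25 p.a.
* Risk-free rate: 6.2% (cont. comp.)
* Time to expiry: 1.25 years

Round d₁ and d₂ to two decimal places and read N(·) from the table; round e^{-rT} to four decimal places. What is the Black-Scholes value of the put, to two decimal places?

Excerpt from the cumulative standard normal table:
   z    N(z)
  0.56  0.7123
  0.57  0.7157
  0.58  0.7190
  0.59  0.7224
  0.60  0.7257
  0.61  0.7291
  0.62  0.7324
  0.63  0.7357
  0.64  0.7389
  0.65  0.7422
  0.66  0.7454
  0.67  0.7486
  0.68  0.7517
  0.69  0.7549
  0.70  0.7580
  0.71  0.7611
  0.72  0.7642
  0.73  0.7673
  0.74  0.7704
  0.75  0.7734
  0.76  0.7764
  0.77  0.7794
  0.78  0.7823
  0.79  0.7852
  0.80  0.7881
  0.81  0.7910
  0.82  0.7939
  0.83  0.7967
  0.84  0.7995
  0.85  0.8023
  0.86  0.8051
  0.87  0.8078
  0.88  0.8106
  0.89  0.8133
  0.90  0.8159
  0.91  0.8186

$3.29

T = 1.25;  σ√T = 0.2795
ln(S/K) + (r + σ²/2)T = ln(12/16) + (0.062 + 0.25²/2)·1.25 = -0.2877 + 0.1166 = -0.1711
d₁ = -0.1711 / 0.2795 = -0.6122 which rounds to -0.61
d₂ = d₁ − σ√T = -0.6122 − 0.2795 = -0.8917 which rounds to -0.89
exp(−rT) = exp(−0.062·1.25) = 0.9254
N(−d₂) = N(0.89) = 0.8133;  N(−d₁) = N(0.61) = 0.7291
P = 16·0.9254·0.8133 − 12·0.7291 = 12.0420 − 8.7492 = 3.2928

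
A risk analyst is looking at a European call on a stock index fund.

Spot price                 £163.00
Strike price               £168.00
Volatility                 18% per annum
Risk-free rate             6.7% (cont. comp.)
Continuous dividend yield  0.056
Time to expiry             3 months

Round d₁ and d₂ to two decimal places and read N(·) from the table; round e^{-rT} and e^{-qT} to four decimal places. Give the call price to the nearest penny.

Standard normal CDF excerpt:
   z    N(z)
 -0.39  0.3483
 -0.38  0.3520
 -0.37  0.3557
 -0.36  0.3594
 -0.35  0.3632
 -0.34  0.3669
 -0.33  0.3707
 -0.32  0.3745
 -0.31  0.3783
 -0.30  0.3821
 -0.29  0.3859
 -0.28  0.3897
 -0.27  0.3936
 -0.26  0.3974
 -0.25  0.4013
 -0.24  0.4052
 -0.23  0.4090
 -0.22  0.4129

σ√T = 0.18·√0.25 = 0.0900
d₁ = [ln(163/168) + (0.067 − 0.056 + 0.18²/2)·0.25] / 0.0900 = [-0.0302 + 0.0068] / 0.0900 = -0.2602 ⇒ -0.26
d₂ = d₁ − σ√T = -0.2602 − 0.0900 = -0.3502 ⇒ -0.35
e^(−qT) = e^(−0.056·0.25) = 0.9861;  e^(−rT) = e^(−0.067·0.25) = 0.9834
N(d₁) = N(-0.26) = 0.3974;  N(d₂) = N(-0.35) = 0.3632
C = 163·0.9861·0.3974 − 168·0.9834·0.3632 = 63.8758 − 60.0047 = 3.8711

£3.87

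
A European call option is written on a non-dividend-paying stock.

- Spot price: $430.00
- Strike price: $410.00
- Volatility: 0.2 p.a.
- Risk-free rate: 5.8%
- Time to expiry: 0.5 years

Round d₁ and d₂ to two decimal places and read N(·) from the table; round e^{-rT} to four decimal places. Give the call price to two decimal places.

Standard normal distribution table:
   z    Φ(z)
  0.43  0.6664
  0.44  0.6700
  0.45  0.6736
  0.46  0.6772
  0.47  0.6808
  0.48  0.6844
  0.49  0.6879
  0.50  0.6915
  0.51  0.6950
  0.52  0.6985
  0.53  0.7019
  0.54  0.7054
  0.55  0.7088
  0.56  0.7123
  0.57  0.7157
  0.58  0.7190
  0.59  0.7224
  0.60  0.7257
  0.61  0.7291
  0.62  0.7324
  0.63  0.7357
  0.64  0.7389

σ√T = 0.2·√0.5 = 0.1414
d₁ = [ln(430/410) + (0.058 + ½·0.2²)·0.5] / (σ√T) = (0.0476 + 0.0390) / 0.1414 = 0.6126 ≈ 0.61
d₂ = 0.6126 − 0.1414 = 0.4711 ≈ 0.47
exp(−rT) = exp(−0.058·0.5) = 0.9714
C = 430·N(0.61) − 410·0.9714·N(0.47) = 430·0.7291 − 410·0.9714·0.6808 = 313.5130 − 271.1449 = 42.3681

$42.37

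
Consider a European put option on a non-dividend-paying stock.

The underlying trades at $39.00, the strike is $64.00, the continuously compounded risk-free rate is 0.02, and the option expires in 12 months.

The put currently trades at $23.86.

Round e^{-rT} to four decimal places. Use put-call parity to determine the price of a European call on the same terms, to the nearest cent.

$0.13

e^(−rT) = e^(−0.02·1) = 0.9802
Put-call parity: C − P = S − K·e^(−rT) = 39 − 64·0.9802 = 39 − 62.7328 = -23.7328
C = P + (C − P) = 23.86 + (-23.7328) = 0.1272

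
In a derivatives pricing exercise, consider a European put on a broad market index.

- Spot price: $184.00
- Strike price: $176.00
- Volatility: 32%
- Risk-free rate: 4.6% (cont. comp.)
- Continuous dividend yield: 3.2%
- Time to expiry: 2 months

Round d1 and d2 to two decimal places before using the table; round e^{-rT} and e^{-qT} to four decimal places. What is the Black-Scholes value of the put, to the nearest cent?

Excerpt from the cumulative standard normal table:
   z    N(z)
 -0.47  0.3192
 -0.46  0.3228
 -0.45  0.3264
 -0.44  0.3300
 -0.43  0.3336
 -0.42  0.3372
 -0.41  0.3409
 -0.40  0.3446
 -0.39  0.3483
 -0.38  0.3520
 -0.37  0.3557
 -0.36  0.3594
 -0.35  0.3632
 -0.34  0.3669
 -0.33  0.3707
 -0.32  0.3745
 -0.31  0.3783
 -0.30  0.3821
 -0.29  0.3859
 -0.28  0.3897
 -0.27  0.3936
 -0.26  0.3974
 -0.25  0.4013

$5.69

σ√T = 0.32 × 0.4082 = 0.1306
d₁ = [ln(184/176) + (0.046 − 0.032 + 0.32²/2)·0.1667] / 0.1306 = [0.0445 + 0.0109] / 0.1306 = 0.4234 ≈ 0.42
d₂ = d₁ − σ√T = 0.4234 − 0.1306 = 0.2928 ≈ 0.29
exp(−qT) = exp(−0.032·0.1667) = 0.9947;  exp(−rT) = exp(−0.046·0.1667) = 0.9924
P = 176·0.9924·N(-0.29) − 184·0.9947·N(-0.42) = 176·0.9924·0.3859 − 184·0.9947·0.3372 = 67.4022 − 61.7160 = 5.6863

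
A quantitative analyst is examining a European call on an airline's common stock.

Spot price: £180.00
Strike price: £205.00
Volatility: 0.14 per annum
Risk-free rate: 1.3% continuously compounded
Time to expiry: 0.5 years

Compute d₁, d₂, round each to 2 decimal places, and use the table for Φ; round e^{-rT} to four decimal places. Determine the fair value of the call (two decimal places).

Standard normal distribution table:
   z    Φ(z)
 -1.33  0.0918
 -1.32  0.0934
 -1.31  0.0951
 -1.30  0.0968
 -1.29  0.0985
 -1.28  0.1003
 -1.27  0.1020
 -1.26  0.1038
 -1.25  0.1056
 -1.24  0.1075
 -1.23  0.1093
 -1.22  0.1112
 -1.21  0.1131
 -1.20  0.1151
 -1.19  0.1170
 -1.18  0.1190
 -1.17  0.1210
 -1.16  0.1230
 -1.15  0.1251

T = 0.5;  σ√T = 0.0990
d₁ = [ln(180/205) + (0.013 + ½·0.14²)·0.5] / (σ√T) = (-0.1301 + 0.0114) / 0.0990 = -1.1986 ⇒ -1.20
d₂ = -1.1986 − 0.0990 = -1.2976 ⇒ -1.30
exp(−rT) = exp(−0.013·0.5) = 0.9935
C = 180·N(-1.20) − 205·0.9935·N(-1.30) = 180·0.1151 − 205·0.9935·0.0968 = 20.7180 − 19.7150 = 1.0030

£1.00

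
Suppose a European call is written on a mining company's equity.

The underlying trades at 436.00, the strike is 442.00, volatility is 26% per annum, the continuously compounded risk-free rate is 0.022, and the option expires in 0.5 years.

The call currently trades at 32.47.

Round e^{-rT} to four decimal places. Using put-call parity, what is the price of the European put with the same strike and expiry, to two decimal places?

33.65

exp(−rT) = exp(−0.022·0.5) = 0.9891
Put-call parity: C − P = S − K·e^(−rT) = 436 − 442·0.9891 = 436 − 437.1822 = -1.1822
P = C − (C − P) = 32.47 − (-1.1822) = 33.6522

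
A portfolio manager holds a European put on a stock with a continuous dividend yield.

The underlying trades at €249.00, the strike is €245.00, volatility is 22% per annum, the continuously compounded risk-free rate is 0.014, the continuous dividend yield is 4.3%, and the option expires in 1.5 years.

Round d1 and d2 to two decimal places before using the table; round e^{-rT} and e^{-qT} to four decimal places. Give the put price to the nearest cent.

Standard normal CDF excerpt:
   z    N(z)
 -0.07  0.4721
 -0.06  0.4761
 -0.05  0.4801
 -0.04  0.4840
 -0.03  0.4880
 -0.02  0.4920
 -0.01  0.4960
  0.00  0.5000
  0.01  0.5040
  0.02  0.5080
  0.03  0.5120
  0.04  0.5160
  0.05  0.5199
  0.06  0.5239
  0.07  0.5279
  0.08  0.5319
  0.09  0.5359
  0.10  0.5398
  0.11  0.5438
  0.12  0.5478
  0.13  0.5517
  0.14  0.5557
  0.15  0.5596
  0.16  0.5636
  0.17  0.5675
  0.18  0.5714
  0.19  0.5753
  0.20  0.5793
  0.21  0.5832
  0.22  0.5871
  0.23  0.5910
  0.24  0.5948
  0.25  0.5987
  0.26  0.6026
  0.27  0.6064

σ√T = 0.22·√1.5 = 0.2694
d₁ = [ln(249/245) + (0.014 − 0.043 + ½·0.22²)·1.5] / (σ√T) = (0.0162 − 0.0072) / 0.2694 = 0.0334 → 0.03
d₂ = 0.0334 − 0.2694 = -0.2361 → -0.24
exp(−qT) = exp(−0.043·1.5) = 0.9375;  exp(−rT) = exp(−0.014·1.5) = 0.9792
N(−d₂) = N(0.24) = 0.5948;  N(−d₁) = N(-0.03) = 0.4880
P = 245·0.9792·0.5948 − 249·0.9375·0.4880 = 142.6949 − 113.9175 = 28.7774

€28.78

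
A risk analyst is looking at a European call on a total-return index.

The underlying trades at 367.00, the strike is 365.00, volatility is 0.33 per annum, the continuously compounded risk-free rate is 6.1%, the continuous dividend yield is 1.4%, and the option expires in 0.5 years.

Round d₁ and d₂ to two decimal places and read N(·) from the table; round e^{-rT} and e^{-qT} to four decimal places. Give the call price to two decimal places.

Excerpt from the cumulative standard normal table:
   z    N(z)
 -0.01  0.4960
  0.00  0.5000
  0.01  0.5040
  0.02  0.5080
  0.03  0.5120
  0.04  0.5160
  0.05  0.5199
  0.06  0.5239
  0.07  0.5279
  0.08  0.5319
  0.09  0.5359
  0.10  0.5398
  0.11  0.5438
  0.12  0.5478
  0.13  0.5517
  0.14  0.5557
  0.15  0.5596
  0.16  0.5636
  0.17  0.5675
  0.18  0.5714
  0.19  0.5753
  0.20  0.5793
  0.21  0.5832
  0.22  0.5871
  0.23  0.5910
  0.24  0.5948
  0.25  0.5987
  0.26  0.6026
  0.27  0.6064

σ√T = 0.33·√0.5 = 0.2333
ln(S/K) + (r − q + σ²/2)T = ln(367/365) + (0.061 − 0.014 + 0.33²/2)·0.5 = 0.0055 + 0.0507 = 0.0562
d₁ = 0.0562 / 0.2333 = 0.2408 ⇒ 0.24
d₂ = d₁ − σ√T = 0.2408 − 0.2333 = 0.0075 ⇒ 0.01
exp(−qT) = exp(−0.014·0.5) = 0.9930;  exp(−rT) = exp(−0.061·0.5) = 0.9700
C = 367·0.9930·N(0.24) − 365·0.9700·N(0.01) = 367·0.9930·0.5948 − 365·0.9700·0.5040 = 216.7636 − 178.4412 = 38.3224

38.32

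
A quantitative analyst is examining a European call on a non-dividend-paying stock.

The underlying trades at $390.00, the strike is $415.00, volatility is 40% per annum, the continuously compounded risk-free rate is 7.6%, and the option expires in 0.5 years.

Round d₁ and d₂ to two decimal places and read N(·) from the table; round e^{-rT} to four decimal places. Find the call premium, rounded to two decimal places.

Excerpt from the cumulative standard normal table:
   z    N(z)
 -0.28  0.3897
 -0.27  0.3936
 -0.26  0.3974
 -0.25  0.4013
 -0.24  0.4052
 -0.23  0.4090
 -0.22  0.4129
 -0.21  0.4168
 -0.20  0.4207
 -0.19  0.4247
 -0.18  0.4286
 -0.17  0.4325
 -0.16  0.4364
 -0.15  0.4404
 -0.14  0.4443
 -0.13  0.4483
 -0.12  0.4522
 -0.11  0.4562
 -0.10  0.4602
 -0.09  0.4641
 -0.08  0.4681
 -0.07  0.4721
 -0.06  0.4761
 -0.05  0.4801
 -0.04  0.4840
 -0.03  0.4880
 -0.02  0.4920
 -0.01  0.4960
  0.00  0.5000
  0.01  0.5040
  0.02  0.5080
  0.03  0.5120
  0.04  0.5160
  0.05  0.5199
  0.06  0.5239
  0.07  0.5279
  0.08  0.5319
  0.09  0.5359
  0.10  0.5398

$40.92

σ√T = 0.4 × 0.7071 = 0.2828
d₁ = [ln(390/415) + (0.076 + 0.4²/2)·0.5] / 0.2828 = [-0.0621 + 0.0780] / 0.2828 = 0.0561 which rounds to 0.06
d₂ = d₁ − σ√T = 0.0561 − 0.2828 = -0.2267 which rounds to -0.23
exp(−rT) = exp(−0.076·0.5) = 0.9627
N(d₁) = N(0.06) = 0.5239;  N(d₂) = N(-0.23) = 0.4090
C = 390·0.5239 − 415·0.9627·0.4090 = 204.3210 − 163.4039 = 40.9171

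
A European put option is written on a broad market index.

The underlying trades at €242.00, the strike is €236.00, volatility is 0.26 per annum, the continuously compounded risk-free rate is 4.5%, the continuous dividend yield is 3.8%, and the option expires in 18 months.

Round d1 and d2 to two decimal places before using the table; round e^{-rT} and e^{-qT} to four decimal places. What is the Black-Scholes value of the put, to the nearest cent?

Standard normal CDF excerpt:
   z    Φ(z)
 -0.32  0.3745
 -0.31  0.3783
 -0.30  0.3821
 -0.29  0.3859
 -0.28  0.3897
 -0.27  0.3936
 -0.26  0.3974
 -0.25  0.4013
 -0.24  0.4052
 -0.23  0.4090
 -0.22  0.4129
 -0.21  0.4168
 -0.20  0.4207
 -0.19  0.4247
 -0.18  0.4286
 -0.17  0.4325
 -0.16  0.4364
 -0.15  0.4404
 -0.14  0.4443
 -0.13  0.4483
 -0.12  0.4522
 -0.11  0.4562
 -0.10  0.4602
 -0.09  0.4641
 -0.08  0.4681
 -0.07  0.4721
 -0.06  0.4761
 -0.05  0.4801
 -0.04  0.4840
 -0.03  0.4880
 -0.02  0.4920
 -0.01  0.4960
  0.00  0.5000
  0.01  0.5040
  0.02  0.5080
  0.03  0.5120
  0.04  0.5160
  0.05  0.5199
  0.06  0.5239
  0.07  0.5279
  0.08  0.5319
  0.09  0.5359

€24.71

T = 1.5;  σ√T = 0.3184
d₁ = [ln(242/236) + (0.045 − 0.038 + 0.26²/2)·1.5] / 0.3184 = [0.0251 + 0.0612] / 0.3184 = 0.2710 → 0.27
d₂ = d₁ − σ√T = 0.2710 − 0.3184 = -0.0474 → -0.05
exp(−qT) = exp(−0.038·1.5) = 0.9446;  exp(−rT) = exp(−0.045·1.5) = 0.9347
P = 236·0.9347·N(0.05) − 242·0.9446·N(-0.27) = 236·0.9347·0.5199 − 242·0.9446·0.3936 = 114.6843 − 89.9743 = 24.7100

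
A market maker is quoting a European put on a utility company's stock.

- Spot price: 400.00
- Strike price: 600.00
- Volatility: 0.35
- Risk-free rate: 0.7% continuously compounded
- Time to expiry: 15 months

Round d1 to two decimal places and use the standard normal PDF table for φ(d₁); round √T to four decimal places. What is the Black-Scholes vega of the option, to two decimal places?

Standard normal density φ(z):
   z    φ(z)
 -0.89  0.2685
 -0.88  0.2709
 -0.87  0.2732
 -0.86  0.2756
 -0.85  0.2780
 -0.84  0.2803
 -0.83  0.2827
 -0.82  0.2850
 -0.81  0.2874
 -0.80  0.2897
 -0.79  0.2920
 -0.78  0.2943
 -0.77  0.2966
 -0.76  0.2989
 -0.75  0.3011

σ√T = 0.35 × 1.1180 = 0.3913
d₁ = [ln(400/600) + (0.007 + ½·0.35²)·1.25] / (σ√T) = (-0.4055 + 0.0853) / 0.3913 = -0.8182 ⇒ -0.82
√T = √1.25 = 1.1180
φ(d₁) = φ(-0.82) = 0.2850
vega = S·φ(d₁)·√T = 400·0.2850·1.1180 = 127.4520
(Call and put vega coincide under Black-Scholes.)

127.45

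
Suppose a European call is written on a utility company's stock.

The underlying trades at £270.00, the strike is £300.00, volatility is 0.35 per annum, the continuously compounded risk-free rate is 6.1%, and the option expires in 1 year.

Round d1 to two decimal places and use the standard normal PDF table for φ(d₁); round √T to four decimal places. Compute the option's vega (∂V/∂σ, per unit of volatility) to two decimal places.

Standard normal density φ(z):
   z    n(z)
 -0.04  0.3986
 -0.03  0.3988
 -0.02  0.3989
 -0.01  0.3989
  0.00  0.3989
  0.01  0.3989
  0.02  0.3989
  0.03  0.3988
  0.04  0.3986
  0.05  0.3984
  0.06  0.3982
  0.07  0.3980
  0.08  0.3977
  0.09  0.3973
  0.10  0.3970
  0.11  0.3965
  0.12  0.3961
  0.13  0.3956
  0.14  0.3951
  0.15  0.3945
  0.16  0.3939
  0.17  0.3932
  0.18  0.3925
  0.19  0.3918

107.57

σ√T = 0.35·√1 = 0.3500
ln(S/K) + (r + σ²/2)T = ln(270/300) + (0.061 + 0.35²/2)·1 = -0.1054 + 0.1222 = 0.0169
d₁ = 0.0169 / 0.3500 = 0.0483 ≈ 0.05
√T = √1 = 1.0000
φ(d₁) = φ(0.05) = 0.3984
vega = S·φ(d₁)·√T = 270·0.3984·1.0000 = 107.5680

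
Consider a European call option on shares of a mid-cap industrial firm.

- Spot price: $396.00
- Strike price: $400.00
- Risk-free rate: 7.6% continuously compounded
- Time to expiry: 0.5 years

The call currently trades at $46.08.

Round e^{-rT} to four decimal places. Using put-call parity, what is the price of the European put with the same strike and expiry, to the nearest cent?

e^(−rT) = e^(−0.076·0.5) = 0.9627
Put-call parity: C − P = S − K·e^(−rT) = 396 − 400·0.9627 = 396 − 385.0800 = 10.9200
P = C − (C − P) = 46.08 − (10.9200) = 35.1600

$35.16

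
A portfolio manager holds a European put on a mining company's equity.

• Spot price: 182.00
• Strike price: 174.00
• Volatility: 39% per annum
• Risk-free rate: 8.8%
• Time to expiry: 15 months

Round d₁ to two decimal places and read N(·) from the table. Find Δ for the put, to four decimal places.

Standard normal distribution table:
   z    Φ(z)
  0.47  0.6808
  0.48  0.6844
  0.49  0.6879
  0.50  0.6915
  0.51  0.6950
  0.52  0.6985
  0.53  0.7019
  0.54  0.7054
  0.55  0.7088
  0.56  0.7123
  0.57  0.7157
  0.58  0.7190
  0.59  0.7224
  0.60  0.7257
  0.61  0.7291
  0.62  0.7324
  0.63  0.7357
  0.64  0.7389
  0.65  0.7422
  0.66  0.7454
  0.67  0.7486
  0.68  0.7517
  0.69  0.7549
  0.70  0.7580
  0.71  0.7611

T = 1.25;  σ√T = 0.4360
d₁ = [ln(182/174) + (0.088 + 0.39²/2)·1.25] / 0.4360 = [0.0450 + 0.2051] / 0.4360 = 0.5734 ≈ 0.57
N(d₁) = N(0.57) = 0.7157
Δ_put = N(d₁) − 1 = 0.7157 − 1 = -0.2843

-0.2843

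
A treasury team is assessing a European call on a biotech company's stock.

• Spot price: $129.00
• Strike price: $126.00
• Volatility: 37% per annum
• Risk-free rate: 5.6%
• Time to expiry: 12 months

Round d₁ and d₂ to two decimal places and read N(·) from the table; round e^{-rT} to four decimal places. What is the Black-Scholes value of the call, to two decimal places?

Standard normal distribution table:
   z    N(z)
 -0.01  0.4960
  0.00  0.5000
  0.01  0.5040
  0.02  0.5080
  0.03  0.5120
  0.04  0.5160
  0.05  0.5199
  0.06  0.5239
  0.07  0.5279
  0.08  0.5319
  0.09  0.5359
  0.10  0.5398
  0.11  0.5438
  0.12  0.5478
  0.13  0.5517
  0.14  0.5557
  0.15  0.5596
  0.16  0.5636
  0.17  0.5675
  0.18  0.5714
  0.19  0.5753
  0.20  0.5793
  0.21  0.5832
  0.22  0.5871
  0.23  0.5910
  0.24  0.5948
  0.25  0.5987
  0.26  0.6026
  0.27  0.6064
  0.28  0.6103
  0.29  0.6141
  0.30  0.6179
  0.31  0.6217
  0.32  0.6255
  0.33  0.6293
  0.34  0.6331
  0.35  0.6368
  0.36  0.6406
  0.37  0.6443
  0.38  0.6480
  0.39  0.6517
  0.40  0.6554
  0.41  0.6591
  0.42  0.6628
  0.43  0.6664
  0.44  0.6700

T = 1;  σ√T = 0.3700
d₁ = [ln(129/126) + (0.056 + ½·0.37²)·1] / (σ√T) = (0.0235 + 0.1245) / 0.3700 = 0.3999 → 0.40
d₂ = 0.3999 − 0.3700 = 0.0299 → 0.03
exp(−rT) = exp(−0.056·1) = 0.9455
N(d₁) = N(0.40) = 0.6554;  N(d₂) = N(0.03) = 0.5120
C = 129·0.6554 − 126·0.9455·0.5120 = 84.5466 − 60.9961 = 23.5505

$23.55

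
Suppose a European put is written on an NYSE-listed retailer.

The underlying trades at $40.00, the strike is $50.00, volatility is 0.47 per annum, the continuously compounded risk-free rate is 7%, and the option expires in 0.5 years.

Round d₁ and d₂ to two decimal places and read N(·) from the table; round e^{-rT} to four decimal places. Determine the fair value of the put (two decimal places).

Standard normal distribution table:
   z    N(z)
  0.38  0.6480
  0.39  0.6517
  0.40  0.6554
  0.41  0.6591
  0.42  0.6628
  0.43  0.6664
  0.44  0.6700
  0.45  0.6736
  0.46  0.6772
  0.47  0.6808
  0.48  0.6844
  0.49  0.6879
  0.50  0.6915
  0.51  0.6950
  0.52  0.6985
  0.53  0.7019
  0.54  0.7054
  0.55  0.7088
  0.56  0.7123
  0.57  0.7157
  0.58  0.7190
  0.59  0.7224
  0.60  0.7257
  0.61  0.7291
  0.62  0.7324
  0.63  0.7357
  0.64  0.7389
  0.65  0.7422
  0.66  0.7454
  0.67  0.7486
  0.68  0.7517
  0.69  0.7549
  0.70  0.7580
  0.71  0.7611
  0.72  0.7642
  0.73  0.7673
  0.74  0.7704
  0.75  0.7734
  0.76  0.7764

σ√T = 0.47·√0.5 = 0.3323
d₁ = [ln(40/50) + (0.07 + 0.47²/2)·0.5] / 0.3323 = [-0.2231 + 0.0902] / 0.3323 = -0.3999 ≈ -0.40
d₂ = d₁ − σ√T = -0.3999 − 0.3323 = -0.7323 ≈ -0.73
e^(−rT) = e^(−0.07·0.5) = 0.9656
N(−d₂) = N(0.73) = 0.7673;  N(−d₁) = N(0.40) = 0.6554
P = 50·0.9656·0.7673 − 40·0.6554 = 37.0452 − 26.2160 = 10.8292

$10.83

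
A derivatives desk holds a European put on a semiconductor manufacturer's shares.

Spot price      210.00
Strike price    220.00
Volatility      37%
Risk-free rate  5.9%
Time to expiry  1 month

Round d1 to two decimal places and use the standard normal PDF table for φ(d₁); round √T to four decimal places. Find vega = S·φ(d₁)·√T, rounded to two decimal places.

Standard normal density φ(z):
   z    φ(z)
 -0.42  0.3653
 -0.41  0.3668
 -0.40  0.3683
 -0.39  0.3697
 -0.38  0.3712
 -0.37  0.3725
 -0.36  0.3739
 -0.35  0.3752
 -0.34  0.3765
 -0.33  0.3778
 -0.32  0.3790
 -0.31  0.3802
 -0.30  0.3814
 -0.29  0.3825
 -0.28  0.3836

22.83

T = 0.08333;  σ√T = 0.1068
ln(S/K) + (r + σ²/2)T = ln(210/220) + (0.059 + 0.37²/2)·0.08333 = -0.0465 + 0.0106 = -0.0359
d₁ = -0.0359 / 0.1068 = -0.3361 → -0.34
√T = √0.08333 = 0.2887
φ(d₁) = φ(-0.34) = 0.3765
vega = S·φ(d₁)·√T = 210·0.3765·0.2887 = 22.8261
(The call has the same vega.)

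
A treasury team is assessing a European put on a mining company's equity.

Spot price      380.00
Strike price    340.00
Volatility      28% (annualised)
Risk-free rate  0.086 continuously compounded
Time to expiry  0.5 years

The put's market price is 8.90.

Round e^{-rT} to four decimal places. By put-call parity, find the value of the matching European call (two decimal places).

63.21

e^(−rT) = e^(−0.086·0.5) = 0.9579
Put-call parity: C − P = S − K·e^(−rT) = 380 − 340·0.9579 = 380 − 325.6860 = 54.3140
C = P + (C − P) = 8.90 + (54.3140) = 63.2140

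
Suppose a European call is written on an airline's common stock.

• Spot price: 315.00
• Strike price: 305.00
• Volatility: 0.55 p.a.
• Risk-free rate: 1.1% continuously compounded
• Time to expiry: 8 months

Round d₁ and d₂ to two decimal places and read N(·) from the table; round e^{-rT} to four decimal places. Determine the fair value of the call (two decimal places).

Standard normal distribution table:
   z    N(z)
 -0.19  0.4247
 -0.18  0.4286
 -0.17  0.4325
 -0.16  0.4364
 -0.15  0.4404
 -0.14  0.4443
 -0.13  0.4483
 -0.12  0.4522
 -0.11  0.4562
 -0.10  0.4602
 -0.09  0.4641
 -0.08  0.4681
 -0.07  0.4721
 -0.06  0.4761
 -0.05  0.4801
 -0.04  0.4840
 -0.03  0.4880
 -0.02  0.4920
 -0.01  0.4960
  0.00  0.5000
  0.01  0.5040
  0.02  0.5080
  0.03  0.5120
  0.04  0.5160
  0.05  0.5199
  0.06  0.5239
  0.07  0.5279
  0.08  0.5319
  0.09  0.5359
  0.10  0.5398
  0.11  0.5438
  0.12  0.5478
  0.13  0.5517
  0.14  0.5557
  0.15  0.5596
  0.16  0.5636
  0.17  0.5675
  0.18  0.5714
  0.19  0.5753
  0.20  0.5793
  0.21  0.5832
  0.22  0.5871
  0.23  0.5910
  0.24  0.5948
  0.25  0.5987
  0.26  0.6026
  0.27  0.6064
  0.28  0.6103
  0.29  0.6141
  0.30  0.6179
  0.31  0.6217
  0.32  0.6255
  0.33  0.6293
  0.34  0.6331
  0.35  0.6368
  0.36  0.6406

σ√T = 0.55·√0.6667 = 0.4491
d₁ = [ln(315/305) + (0.011 + 0.55²/2)·0.6667] / 0.4491 = [0.0323 + 0.1082] / 0.4491 = 0.3127 → 0.31
d₂ = d₁ − σ√T = 0.3127 − 0.4491 = -0.1364 → -0.14
exp(−rT) = exp(−0.011·0.6667) = 0.9927
N(d₁) = N(0.31) = 0.6217;  N(d₂) = N(-0.14) = 0.4443
C = 315·0.6217 − 305·0.9927·0.4443 = 195.8355 − 134.5223 = 61.3132

61.31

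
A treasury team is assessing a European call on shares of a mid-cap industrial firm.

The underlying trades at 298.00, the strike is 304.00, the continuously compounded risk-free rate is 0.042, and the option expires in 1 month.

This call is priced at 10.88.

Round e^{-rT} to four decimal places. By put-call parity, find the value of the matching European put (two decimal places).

exp(−rT) = exp(−0.042·0.08333) = 0.9965
Put-call parity: C − P = S − K·e^(−rT) = 298 − 304·0.9965 = 298 − 302.9360 = -4.9360
P = C − (C − P) = 10.88 − (-4.9360) = 15.8160

15.82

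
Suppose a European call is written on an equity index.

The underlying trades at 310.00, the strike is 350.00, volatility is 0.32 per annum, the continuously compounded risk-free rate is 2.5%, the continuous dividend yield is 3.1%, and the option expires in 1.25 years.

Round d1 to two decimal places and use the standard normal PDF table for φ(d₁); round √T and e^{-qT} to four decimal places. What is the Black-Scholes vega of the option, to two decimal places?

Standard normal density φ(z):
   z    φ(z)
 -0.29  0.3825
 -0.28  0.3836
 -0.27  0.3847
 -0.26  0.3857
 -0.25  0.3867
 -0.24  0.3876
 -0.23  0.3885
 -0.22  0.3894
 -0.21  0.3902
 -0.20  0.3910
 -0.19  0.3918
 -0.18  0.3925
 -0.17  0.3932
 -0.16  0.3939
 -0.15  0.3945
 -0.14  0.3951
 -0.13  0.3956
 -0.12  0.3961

σ√T = 0.32·√1.25 = 0.3578
d₁ = [ln(310/350) + (0.025 − 0.031 + 0.32²/2)·1.25] / 0.3578 = [-0.1214 + 0.0565] / 0.3578 = -0.1813 which rounds to -0.18
√T = √1.25 = 1.1180
φ(d₁) = φ(-0.18) = 0.3925
e^(−qT) = e^(−0.031·1.25) = 0.9620
vega = S·e^(−qT)·φ(d₁)·√T = 310·0.9620·0.3925·1.1180 = 130.8634

130.86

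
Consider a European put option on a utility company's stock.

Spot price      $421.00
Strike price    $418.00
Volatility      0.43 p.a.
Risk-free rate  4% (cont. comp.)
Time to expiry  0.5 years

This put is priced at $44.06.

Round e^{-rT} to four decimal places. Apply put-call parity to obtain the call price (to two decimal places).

$55.34

exp(−rT) = exp(−0.04·0.5) = 0.9802
Put-call parity: C − P = S − K·e^(−rT) = 421 − 418·0.9802 = 421 − 409.7236 = 11.2764
C = P + (C − P) = 44.06 + (11.2764) = 55.3364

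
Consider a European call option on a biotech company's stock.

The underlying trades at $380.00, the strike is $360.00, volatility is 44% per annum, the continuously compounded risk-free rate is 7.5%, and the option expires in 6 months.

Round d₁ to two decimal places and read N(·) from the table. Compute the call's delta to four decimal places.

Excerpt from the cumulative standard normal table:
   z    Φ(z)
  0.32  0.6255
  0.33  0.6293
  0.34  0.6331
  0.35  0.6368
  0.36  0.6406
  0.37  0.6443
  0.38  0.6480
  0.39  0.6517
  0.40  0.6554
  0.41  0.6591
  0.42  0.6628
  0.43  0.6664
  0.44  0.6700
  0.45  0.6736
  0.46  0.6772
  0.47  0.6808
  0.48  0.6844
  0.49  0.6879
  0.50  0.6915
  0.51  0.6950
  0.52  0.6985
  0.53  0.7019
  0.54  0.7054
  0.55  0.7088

σ√T = 0.44 × 0.7071 = 0.3111
d₁ = [ln(380/360) + (0.075 + 0.44²/2)·0.5] / 0.3111 = [0.0541 + 0.0859] / 0.3111 = 0.4499 → 0.45
N(d₁) = N(0.45) = 0.6736
Δ_call = N(d₁) = 0.6736

0.6736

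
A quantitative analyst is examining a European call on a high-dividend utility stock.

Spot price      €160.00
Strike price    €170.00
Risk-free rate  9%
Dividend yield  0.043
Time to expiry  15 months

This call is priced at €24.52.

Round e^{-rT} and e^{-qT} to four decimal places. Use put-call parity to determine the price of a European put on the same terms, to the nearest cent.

e^(−qT) = e^(−0.043·1.25) = 0.9477;  e^(−rT) = e^(−0.09·1.25) = 0.8936
Put-call parity: C − P = S·e^(−qT) − K·e^(−rT) = 160·0.9477 − 170·0.8936 = 151.6320 − 151.9120 = -0.2800
P = C − (C − P) = 24.52 − (-0.2800) = 24.8000

€24.80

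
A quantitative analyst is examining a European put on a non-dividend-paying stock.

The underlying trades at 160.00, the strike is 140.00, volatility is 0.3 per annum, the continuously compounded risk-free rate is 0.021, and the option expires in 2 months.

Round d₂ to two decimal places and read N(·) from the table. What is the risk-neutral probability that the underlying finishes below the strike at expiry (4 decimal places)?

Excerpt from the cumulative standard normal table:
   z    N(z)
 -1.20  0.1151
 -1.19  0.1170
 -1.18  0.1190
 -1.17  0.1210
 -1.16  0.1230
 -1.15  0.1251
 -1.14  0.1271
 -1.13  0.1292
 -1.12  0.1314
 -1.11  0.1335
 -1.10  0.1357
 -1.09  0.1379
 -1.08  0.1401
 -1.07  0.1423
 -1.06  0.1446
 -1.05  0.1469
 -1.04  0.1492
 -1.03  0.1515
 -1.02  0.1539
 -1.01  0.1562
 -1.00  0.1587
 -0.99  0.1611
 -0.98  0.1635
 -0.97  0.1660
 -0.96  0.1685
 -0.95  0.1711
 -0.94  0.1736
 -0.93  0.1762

σ√T = 0.3·√0.1667 = 0.1225
ln(S/K) + (r + σ²/2)T = ln(160/140) + (0.021 + 0.3²/2)·0.1667 = 0.1335 + 0.0110 = 0.1445
d₁ = 0.1445 / 0.1225 = 1.1801 which rounds to 1.18
d₂ = d₁ − σ√T = 1.1801 − 0.1225 = 1.0576 which rounds to 1.06
Pr(exercise) under Q = N(−d₂) = N(-1.06) = 0.1446

0.1446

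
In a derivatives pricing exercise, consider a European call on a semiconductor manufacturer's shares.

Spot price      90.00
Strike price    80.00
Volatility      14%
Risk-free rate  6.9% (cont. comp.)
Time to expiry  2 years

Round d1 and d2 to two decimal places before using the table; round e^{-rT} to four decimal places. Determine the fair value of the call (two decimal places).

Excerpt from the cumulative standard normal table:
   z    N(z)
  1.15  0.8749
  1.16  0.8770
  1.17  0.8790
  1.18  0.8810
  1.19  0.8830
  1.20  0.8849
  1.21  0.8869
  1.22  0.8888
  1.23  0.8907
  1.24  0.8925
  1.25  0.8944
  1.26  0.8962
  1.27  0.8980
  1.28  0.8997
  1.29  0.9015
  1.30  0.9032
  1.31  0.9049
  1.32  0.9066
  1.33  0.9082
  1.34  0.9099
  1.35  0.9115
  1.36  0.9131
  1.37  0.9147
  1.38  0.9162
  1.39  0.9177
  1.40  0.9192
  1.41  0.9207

σ√T = 0.14 × 1.4142 = 0.1980
d₁ = [ln(90/80) + (0.069 + 0.14²/2)·2] / 0.1980 = [0.1178 + 0.1576] / 0.1980 = 1.3909 ≈ 1.39
d₂ = d₁ − σ√T = 1.3909 − 0.1980 = 1.1929 ≈ 1.19
exp(−rT) = exp(−0.069·2) = 0.8711
N(d₁) = N(1.39) = 0.9177;  N(d₂) = N(1.19) = 0.8830
C = 90·0.9177 − 80·0.8711·0.8830 = 82.5930 − 61.5345 = 21.0585

21.06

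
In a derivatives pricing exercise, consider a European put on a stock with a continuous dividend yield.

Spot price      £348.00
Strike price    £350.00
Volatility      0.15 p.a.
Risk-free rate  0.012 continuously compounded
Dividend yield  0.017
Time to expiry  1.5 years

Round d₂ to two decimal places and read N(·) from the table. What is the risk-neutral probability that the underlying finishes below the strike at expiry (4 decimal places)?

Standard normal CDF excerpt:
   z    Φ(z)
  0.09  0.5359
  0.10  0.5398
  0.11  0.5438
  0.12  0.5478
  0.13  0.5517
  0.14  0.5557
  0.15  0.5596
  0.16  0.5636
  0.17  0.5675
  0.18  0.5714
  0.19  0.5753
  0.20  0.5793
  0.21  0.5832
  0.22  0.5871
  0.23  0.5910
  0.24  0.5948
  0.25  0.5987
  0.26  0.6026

σ√T = 0.15·√1.5 = 0.1837
d₁ = [ln(348/350) + (0.012 − 0.017 + 0.15²/2)·1.5] / 0.1837 = [-0.0057 + 0.0094] / 0.1837 = 0.0198 → 0.02
d₂ = d₁ − σ√T = 0.0198 − 0.1837 = -0.1639 → -0.16
Risk-neutral Pr[S_T < K] = N(−d₂) = N(0.16) = 0.5636

0.5636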